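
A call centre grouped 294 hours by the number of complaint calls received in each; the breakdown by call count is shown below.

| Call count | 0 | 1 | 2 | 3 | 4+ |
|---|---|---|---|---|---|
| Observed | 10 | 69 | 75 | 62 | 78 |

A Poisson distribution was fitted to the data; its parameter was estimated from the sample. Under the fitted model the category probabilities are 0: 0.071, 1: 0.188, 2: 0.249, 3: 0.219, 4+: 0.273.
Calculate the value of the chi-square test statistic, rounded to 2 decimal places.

Expected counts E_i = n·p_i: 294×0.071 = 20.874, 294×0.188 = 55.272, 294×0.249 = 73.206, 294×0.219 = 64.386, 294×0.273 = 80.262.
0: (10 − 20.874)²/20.874 = 118.243876/20.874 = 5.665
1: (69 − 55.272)²/55.272 = 188.457984/55.272 = 3.410
2: (75 − 73.206)²/73.206 = 3.218436/73.206 = 0.044
3: (62 − 64.386)²/64.386 = 5.692996/64.386 = 0.088
4+: (78 − 80.262)²/80.262 = 5.116644/80.262 = 0.064
Sum = 9.27

9.27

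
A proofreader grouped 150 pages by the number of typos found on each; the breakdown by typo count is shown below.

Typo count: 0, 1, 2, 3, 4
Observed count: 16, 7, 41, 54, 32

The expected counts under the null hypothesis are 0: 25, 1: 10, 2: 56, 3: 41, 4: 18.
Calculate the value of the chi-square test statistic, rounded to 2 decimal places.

23.17

0: (16 − 25)²/25 = 81/25 = 3.240
1: (7 − 10)²/10 = 9/10 = 0.900
2: (41 − 56)²/56 = 225/56 = 4.018
3: (54 − 41)²/41 = 169/41 = 4.122
4: (32 − 18)²/18 = 196/18 = 10.889
Sum = 23.17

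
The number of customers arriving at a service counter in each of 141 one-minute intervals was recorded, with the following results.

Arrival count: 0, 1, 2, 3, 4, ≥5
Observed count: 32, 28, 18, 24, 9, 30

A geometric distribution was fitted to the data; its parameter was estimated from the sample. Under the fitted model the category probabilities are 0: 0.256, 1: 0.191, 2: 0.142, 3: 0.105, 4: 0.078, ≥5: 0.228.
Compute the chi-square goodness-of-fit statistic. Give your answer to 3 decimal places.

6.929

Expected counts E_i = n·p_i: 141×0.256 = 36.096, 141×0.191 = 26.931, 141×0.142 = 20.022, 141×0.105 = 14.805, 141×0.078 = 10.998, 141×0.228 = 32.148.
χ² = (32−36.096)²/36.096 + (28−26.931)²/26.931 + (18−20.022)²/20.022 + (24−14.805)²/14.805 + (9−10.998)²/10.998 + (30−32.148)²/32.148
   = 0.4648 + 0.0424 + 0.2042 + 5.7108 + 0.3630 + 0.1435
Sum = 6.929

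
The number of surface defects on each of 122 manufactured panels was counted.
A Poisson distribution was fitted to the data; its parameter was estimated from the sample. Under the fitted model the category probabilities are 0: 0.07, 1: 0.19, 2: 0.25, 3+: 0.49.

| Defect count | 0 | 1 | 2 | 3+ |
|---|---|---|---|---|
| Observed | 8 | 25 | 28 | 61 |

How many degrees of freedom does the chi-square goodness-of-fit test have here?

2

There are k = 4 categories and 1 parameter estimated from the data, so df = 4 − 1 − 1 = 2.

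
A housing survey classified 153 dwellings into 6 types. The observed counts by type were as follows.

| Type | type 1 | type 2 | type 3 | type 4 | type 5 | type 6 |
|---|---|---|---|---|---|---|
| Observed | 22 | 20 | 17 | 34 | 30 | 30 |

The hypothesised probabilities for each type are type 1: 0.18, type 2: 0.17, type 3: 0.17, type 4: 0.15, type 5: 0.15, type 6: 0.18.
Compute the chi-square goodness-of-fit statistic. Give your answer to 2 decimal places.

Expected counts E_i = n·p_i: 153×0.18 = 27.54, 153×0.17 = 26.01, 153×0.17 = 26.01, 153×0.15 = 22.95, 153×0.15 = 22.95, 153×0.18 = 27.54.
χ² = (22−27.54)²/27.54 + (20−26.01)²/26.01 + (17−26.01)²/26.01 + (34−22.95)²/22.95 + (30−22.95)²/22.95 + (30−27.54)²/27.54
   = 1.114 + 1.389 + 3.121 + 5.320 + 2.166 + 0.220
Sum = 13.33

13.33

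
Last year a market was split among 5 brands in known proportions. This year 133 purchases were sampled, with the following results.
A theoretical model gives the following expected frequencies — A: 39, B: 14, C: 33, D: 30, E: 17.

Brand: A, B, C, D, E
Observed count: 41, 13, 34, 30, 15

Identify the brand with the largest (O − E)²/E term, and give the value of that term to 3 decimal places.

cat         O        E   (O−E)²/E
A          41       39     0.1026
B          13       14     0.0714
C          34       33     0.0303
D          30       30     0.0000
E          15       17     0.2353
The largest term is for E: 0.235.

E, 0.235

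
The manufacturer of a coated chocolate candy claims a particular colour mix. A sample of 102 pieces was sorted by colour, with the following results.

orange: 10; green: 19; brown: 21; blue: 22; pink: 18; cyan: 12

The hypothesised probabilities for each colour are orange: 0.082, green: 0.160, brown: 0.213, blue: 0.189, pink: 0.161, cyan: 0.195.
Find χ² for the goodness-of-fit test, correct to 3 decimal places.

4.450

Expected counts E_i = n·p_i: 102×0.082 = 8.364, 102×0.160 = 16.32, 102×0.213 = 21.726, 102×0.189 = 19.278, 102×0.161 = 16.422, 102×0.195 = 19.89.
cat         O        E   (O−E)²/E
orange     10    8.364     0.3200
green      19    16.32     0.4401
brown      21   21.726     0.0243
blue       22   19.278     0.3843
pink       18   16.422     0.1516
cyan       12    19.89     3.1298
Sum = 4.450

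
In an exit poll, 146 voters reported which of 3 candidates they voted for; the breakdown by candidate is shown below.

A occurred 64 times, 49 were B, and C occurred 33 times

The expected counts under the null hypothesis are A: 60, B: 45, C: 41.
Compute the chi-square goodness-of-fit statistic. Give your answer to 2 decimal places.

cat         O        E   (O−E)²/E
A          64       60      0.267
B          49       45      0.356
C          33       41      1.561
Sum = 2.18

2.18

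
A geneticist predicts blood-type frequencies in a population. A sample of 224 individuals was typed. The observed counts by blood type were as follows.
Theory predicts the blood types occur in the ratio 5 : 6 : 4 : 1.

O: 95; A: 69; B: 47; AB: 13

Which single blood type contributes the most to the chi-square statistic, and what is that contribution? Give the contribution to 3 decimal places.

O, 8.929

Ratio total = 16. Expected counts: 224×5/16 = 70, 224×6/16 = 84, 224×4/16 = 56, 224×1/16 = 14.
O: (95 − 70)²/70 = 625/70 = 8.9286
A: (69 − 84)²/84 = 225/84 = 2.6786
B: (47 − 56)²/56 = 81/56 = 1.4464
AB: (13 − 14)²/14 = 1/14 = 0.0714
The largest term is for O: 8.929.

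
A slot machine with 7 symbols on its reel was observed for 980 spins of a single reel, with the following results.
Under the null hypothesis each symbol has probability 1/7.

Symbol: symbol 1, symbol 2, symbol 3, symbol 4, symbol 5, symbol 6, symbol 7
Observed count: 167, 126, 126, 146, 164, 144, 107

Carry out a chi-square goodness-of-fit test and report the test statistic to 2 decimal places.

20.27

Under H₀ each category has probability 1/7, so each expected count is 980/7 = 140.
symbol 1: (167 − 140)²/140 = 729/140 = 5.207
symbol 2: (126 − 140)²/140 = 196/140 = 1.400
symbol 3: (126 − 140)²/140 = 196/140 = 1.400
symbol 4: (146 − 140)²/140 = 36/140 = 0.257
symbol 5: (164 − 140)²/140 = 576/140 = 4.114
symbol 6: (144 − 140)²/140 = 16/140 = 0.114
symbol 7: (107 − 140)²/140 = 1089/140 = 7.779
Sum = 20.27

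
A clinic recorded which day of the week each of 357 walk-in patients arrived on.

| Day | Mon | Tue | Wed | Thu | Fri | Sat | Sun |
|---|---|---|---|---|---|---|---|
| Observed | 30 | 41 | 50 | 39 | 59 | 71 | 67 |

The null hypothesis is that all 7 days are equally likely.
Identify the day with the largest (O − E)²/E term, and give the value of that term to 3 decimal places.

Mon, 8.647

Expected count for each of the 7 categories: 357/7 = 51.
χ² = (30−51)²/51 + (41−51)²/51 + (50−51)²/51 + (39−51)²/51 + (59−51)²/51 + (71−51)²/51 + (67−51)²/51
   = 8.6471 + 1.9608 + 0.0196 + 2.8235 + 1.2549 + 7.8431 + 5.0196
The largest term is for Mon: 8.647.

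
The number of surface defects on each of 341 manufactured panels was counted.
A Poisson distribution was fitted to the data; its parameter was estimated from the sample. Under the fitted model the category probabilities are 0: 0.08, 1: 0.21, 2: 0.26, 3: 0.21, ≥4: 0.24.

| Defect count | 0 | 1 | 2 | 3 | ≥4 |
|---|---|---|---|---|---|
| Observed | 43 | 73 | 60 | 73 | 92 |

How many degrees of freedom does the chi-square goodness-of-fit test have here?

There are k = 5 categories and 1 parameter estimated from the data, so df = 5 − 1 − 1 = 3.

3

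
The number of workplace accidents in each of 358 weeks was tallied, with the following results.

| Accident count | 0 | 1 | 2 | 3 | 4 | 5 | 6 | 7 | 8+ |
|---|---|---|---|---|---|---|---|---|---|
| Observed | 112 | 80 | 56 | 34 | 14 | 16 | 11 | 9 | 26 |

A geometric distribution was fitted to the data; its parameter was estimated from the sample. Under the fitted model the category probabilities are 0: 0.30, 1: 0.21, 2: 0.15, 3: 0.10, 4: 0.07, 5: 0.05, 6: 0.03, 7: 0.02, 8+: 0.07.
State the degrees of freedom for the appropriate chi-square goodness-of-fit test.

There are k = 9 categories and 1 parameter estimated from the data, so df = 9 − 1 − 1 = 7.

7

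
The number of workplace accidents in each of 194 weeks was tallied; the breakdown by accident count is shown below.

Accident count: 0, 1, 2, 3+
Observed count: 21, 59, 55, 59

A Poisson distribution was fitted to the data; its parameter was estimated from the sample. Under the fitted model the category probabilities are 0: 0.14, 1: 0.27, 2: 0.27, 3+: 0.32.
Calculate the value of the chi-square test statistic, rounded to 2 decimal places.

2.52

Expected counts E_i = n·p_i: 194×0.14 = 27.16, 194×0.27 = 52.38, 194×0.27 = 52.38, 194×0.32 = 62.08.
cat         O        E   (O−E)²/E
0          21    27.16      1.397
1          59    52.38      0.837
2          55    52.38      0.131
3+         59    62.08      0.153
Sum = 2.52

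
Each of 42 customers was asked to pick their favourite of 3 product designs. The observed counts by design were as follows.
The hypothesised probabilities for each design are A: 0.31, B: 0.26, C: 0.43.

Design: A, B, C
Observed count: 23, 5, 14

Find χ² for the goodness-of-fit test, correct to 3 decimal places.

Expected counts E_i = n·p_i: 42×0.31 = 13.02, 42×0.26 = 10.92, 42×0.43 = 18.06.
cat         O        E   (O−E)²/E
A          23    13.02     7.6498
B           5    10.92     3.2094
C          14    18.06     0.9127
Sum = 11.772

11.772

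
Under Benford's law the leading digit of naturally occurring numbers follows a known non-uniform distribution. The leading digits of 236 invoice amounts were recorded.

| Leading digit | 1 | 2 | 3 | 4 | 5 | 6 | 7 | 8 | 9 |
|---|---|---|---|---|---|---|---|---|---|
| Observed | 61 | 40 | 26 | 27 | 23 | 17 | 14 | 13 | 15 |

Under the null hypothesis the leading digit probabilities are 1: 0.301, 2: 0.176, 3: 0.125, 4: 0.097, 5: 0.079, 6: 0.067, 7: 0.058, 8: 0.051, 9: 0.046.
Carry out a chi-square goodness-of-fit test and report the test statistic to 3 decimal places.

5.400

Expected counts E_i = n·p_i: 236×0.301 = 71.036, 236×0.176 = 41.536, 236×0.125 = 29.5, 236×0.097 = 22.892, 236×0.079 = 18.644, 236×0.067 = 15.812, 236×0.058 = 13.688, 236×0.051 = 12.036, 236×0.046 = 10.856.
1: (61 − 71.036)²/71.036 = 100.721296/71.036 = 1.4179
2: (40 − 41.536)²/41.536 = 2.359296/41.536 = 0.0568
3: (26 − 29.5)²/29.5 = 12.25/29.5 = 0.4153
4: (27 − 22.892)²/22.892 = 16.875664/22.892 = 0.7372
5: (23 − 18.644)²/18.644 = 18.974736/18.644 = 1.0177
6: (17 − 15.812)²/15.812 = 1.411344/15.812 = 0.0893
7: (14 − 13.688)²/13.688 = 0.097344/13.688 = 0.0071
8: (13 − 12.036)²/12.036 = 0.929296/12.036 = 0.0772
9: (15 − 10.856)²/10.856 = 17.172736/10.856 = 1.5819
Sum = 5.400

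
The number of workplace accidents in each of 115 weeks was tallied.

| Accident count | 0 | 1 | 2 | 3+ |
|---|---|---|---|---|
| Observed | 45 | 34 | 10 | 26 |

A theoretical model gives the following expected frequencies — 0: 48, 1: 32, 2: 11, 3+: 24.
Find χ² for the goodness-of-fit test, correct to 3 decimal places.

0.570

cat         O        E   (O−E)²/E
0          45       48     0.1875
1          34       32     0.1250
2          10       11     0.0909
3+         26       24     0.1667
Sum = 0.570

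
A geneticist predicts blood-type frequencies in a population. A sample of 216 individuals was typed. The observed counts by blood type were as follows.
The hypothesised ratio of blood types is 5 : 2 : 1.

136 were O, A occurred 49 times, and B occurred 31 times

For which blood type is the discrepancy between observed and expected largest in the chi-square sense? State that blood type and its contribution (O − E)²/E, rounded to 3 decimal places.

Ratio total = 8. Expected counts: 216×5/8 = 135, 216×2/8 = 54, 216×1/8 = 27.
O: (136 − 135)²/135 = 1/135 = 0.0074
A: (49 − 54)²/54 = 25/54 = 0.4630
B: (31 − 27)²/27 = 16/27 = 0.5926
The largest term is for B: 0.593.

B, 0.593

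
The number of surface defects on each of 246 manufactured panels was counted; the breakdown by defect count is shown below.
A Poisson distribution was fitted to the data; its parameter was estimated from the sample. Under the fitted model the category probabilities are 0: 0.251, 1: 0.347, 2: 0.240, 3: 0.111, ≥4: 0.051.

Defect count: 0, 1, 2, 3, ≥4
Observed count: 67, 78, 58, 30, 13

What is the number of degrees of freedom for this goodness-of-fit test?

There are k = 5 categories and 1 parameter estimated from the data, so df = 5 − 1 − 1 = 3.

3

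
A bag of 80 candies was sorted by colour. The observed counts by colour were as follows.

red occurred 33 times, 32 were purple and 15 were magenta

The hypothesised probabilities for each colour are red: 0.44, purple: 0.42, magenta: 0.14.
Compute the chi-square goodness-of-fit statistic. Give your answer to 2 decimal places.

Expected counts E_i = n·p_i: 80×0.44 = 35.2, 80×0.42 = 33.6, 80×0.14 = 11.2.
cat          O        E   (O−E)²/E
red         33     35.2      0.138
purple      32     33.6      0.076
magenta     15     11.2      1.289
Sum = 1.50

1.50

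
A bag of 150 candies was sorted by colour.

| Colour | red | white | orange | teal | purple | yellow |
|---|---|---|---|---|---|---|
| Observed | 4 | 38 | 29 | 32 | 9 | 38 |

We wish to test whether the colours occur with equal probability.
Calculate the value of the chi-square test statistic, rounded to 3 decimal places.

Under H₀ each category has probability 1/6, so each expected count is 150/6 = 25.
χ² = (4−25)²/25 + (38−25)²/25 + (29−25)²/25 + (32−25)²/25 + (9−25)²/25 + (38−25)²/25
   = 17.6400 + 6.7600 + 0.6400 + 1.9600 + 10.2400 + 6.7600
Sum = 44.000

44.000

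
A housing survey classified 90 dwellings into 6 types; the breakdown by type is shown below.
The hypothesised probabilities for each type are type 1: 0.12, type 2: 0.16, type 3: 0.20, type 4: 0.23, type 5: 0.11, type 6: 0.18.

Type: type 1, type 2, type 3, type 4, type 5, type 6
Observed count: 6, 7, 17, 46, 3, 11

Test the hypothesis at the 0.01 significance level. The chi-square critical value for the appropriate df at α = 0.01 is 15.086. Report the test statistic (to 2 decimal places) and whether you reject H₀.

43.39; reject

Expected counts E_i = n·p_i: 90×0.12 = 10.8, 90×0.16 = 14.4, 90×0.20 = 18, 90×0.23 = 20.7, 90×0.11 = 9.9, 90×0.18 = 16.2.
type 1: (6 − 10.8)²/10.8 = 23.04/10.8 = 2.133
type 2: (7 − 14.4)²/14.4 = 54.76/14.4 = 3.803
type 3: (17 − 18)²/18 = 1/18 = 0.056
type 4: (46 − 20.7)²/20.7 = 640.09/20.7 = 30.922
type 5: (3 − 9.9)²/9.9 = 47.61/9.9 = 4.809
type 6: (11 − 16.2)²/16.2 = 27.04/16.2 = 1.669
Sum = 43.39
df = 5. Since 43.39 > 15.086, we reject H₀.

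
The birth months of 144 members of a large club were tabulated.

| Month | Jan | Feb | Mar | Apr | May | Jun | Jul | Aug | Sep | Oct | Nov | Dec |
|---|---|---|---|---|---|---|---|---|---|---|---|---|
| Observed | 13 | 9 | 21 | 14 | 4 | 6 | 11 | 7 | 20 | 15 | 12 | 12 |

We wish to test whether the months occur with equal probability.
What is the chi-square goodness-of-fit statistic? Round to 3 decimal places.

24.500

Under H₀ each category has probability 1/12, so each expected count is 144/12 = 12.
Jan: (13 − 12)²/12 = 1/12 = 0.0833
Feb: (9 − 12)²/12 = 9/12 = 0.7500
Mar: (21 − 12)²/12 = 81/12 = 6.7500
Apr: (14 − 12)²/12 = 4/12 = 0.3333
May: (4 − 12)²/12 = 64/12 = 5.3333
Jun: (6 − 12)²/12 = 36/12 = 3.0000
Jul: (11 − 12)²/12 = 1/12 = 0.0833
Aug: (7 − 12)²/12 = 25/12 = 2.0833
Sep: (20 − 12)²/12 = 64/12 = 5.3333
Oct: (15 − 12)²/12 = 9/12 = 0.7500
Nov: (12 − 12)²/12 = 0/12 = 0.0000
Dec: (12 − 12)²/12 = 0/12 = 0.0000
Sum = 24.500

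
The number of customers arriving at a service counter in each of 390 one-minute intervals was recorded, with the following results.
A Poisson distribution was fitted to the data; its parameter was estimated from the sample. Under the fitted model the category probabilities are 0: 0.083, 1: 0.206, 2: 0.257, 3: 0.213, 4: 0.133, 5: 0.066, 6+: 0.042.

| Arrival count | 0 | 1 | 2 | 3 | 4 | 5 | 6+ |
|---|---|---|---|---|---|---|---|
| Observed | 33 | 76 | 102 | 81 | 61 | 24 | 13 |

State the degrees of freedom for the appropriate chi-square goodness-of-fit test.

There are k = 7 categories and 1 parameter estimated from the data, so df = 7 − 1 − 1 = 5.

5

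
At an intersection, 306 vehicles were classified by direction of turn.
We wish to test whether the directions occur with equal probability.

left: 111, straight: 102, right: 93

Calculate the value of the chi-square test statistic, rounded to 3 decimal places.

Expected count for each of the 3 categories: 306/3 = 102.
cat           O        E   (O−E)²/E
left        111      102     0.7941
straight    102      102     0.0000
right        93      102     0.7941
Sum = 1.588

1.588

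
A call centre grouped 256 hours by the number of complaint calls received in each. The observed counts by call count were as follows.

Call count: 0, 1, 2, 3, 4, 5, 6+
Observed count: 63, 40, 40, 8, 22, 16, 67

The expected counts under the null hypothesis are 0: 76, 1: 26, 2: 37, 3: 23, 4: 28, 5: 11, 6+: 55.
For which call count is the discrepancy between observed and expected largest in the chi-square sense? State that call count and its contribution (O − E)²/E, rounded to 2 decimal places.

3, 9.78

cat         O        E   (O−E)²/E
0          63       76      2.224
1          40       26      7.538
2          40       37      0.243
3           8       23      9.783
4          22       28      1.286
5          16       11      2.273
6+         67       55      2.618
The largest term is for 3: 9.78.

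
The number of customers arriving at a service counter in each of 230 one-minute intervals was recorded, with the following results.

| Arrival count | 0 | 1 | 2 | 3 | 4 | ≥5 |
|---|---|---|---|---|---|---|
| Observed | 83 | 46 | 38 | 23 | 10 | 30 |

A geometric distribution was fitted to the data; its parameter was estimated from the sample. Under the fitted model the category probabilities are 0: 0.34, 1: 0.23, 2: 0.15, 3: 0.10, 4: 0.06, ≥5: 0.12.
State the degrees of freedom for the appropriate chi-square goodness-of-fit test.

There are k = 6 categories and 1 parameter estimated from the data, so df = 6 − 1 − 1 = 4.

4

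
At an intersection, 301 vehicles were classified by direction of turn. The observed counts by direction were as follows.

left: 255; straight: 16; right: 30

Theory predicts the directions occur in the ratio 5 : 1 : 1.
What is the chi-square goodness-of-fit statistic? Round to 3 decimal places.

Ratio total = 7. Expected counts: 301×5/7 = 215, 301×1/7 = 43, 301×1/7 = 43.
χ² = (255−215)²/215 + (16−43)²/43 + (30−43)²/43
   = 7.4419 + 16.9535 + 3.9302
Sum = 28.326

28.326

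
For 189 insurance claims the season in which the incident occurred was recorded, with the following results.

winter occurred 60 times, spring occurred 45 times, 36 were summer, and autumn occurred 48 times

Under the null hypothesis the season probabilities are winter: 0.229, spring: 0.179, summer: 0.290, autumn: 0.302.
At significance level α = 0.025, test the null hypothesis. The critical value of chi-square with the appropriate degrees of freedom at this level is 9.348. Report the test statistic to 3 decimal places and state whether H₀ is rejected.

Expected counts E_i = n·p_i: 189×0.229 = 43.281, 189×0.179 = 33.831, 189×0.290 = 54.81, 189×0.302 = 57.078.
cat         O        E   (O−E)²/E
winter     60   43.281     6.4584
spring     45   33.831     3.6873
summer     36    54.81     6.4553
autumn     48   57.078     1.4438
Sum = 18.045
df = 3. Since 18.045 > 9.348, we reject H₀.

18.045; reject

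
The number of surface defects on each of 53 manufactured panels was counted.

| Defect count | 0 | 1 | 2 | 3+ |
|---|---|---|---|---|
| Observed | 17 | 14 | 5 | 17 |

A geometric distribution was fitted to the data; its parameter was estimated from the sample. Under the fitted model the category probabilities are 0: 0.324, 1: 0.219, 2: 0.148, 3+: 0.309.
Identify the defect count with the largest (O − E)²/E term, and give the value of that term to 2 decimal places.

2, 1.03

Expected counts E_i = n·p_i: 53×0.324 = 17.172, 53×0.219 = 11.607, 53×0.148 = 7.844, 53×0.309 = 16.377.
cat         O        E   (O−E)²/E
0          17   17.172      0.002
1          14   11.607      0.493
2           5    7.844      1.031
3+         17   16.377      0.024
The largest term is for 2: 1.03.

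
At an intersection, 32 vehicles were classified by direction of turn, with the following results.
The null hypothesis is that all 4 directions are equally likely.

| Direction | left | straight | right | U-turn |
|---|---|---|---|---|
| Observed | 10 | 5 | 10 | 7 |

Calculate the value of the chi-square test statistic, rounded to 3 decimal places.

2.250

Expected count for each of the 4 categories: 32/4 = 8.
χ² = (10−8)²/8 + (5−8)²/8 + (10−8)²/8 + (7−8)²/8
   = 0.5000 + 1.1250 + 0.5000 + 0.1250
Sum = 2.250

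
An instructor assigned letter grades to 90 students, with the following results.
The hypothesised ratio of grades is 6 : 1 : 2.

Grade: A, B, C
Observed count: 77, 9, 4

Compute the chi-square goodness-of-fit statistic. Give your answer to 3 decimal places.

17.717

Ratio total = 9. Expected counts: 90×6/9 = 60, 90×1/9 = 10, 90×2/9 = 20.
A: (77 − 60)²/60 = 289/60 = 4.8167
B: (9 − 10)²/10 = 1/10 = 0.1000
C: (4 − 20)²/20 = 256/20 = 12.8000
Sum = 17.717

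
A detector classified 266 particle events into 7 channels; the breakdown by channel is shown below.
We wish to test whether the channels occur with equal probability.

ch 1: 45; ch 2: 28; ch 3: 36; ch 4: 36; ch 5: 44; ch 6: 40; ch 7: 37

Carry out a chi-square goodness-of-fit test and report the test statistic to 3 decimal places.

5.211

Under H₀ each category has probability 1/7, so each expected count is 266/7 = 38.
ch 1: (45 − 38)²/38 = 49/38 = 1.2895
ch 2: (28 − 38)²/38 = 100/38 = 2.6316
ch 3: (36 − 38)²/38 = 4/38 = 0.1053
ch 4: (36 − 38)²/38 = 4/38 = 0.1053
ch 5: (44 − 38)²/38 = 36/38 = 0.9474
ch 6: (40 − 38)²/38 = 4/38 = 0.1053
ch 7: (37 − 38)²/38 = 1/38 = 0.0263
Sum = 5.211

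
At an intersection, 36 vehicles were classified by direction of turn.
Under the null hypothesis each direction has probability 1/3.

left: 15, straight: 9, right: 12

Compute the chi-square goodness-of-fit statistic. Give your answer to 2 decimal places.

Under H₀ each category has probability 1/3, so each expected count is 36/3 = 12.
χ² = (15−12)²/12 + (9−12)²/12 + (12−12)²/12
   = 0.750 + 0.750 + 0.000
Sum = 1.50

1.50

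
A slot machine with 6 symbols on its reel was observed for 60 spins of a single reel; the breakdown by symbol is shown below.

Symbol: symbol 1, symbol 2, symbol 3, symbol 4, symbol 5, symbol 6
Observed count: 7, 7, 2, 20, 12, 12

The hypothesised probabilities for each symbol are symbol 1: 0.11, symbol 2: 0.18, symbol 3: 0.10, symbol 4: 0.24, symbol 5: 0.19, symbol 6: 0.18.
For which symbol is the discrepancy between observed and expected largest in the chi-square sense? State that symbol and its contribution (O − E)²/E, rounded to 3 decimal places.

symbol 3, 2.667

Expected counts E_i = n·p_i: 60×0.11 = 6.6, 60×0.18 = 10.8, 60×0.10 = 6, 60×0.24 = 14.4, 60×0.19 = 11.4, 60×0.18 = 10.8.
symbol 1: (7 − 6.6)²/6.6 = 0.16/6.6 = 0.0242
symbol 2: (7 − 10.8)²/10.8 = 14.44/10.8 = 1.3370
symbol 3: (2 − 6)²/6 = 16/6 = 2.6667
symbol 4: (20 − 14.4)²/14.4 = 31.36/14.4 = 2.1778
symbol 5: (12 − 11.4)²/11.4 = 0.36/11.4 = 0.0316
symbol 6: (12 − 10.8)²/10.8 = 1.44/10.8 = 0.1333
The largest term is for symbol 3: 2.667.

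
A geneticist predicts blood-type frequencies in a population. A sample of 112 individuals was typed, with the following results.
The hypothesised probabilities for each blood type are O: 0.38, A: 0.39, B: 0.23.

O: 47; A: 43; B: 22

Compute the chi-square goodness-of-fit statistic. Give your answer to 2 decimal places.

Expected counts E_i = n·p_i: 112×0.38 = 42.56, 112×0.39 = 43.68, 112×0.23 = 25.76.
cat         O        E   (O−E)²/E
O          47    42.56      0.463
A          43    43.68      0.011
B          22    25.76      0.549
Sum = 1.02

1.02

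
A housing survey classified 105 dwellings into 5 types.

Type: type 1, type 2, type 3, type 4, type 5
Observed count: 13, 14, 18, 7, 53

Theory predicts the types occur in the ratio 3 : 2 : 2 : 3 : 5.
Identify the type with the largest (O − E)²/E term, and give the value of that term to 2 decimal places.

type 4, 9.33

Ratio total = 15. Expected counts: 105×3/15 = 21, 105×2/15 = 14, 105×2/15 = 14, 105×3/15 = 21, 105×5/15 = 35.
type 1: (13 − 21)²/21 = 64/21 = 3.048
type 2: (14 − 14)²/14 = 0/14 = 0.000
type 3: (18 − 14)²/14 = 16/14 = 1.143
type 4: (7 − 21)²/21 = 196/21 = 9.333
type 5: (53 − 35)²/35 = 324/35 = 9.257
The largest term is for type 4: 9.33.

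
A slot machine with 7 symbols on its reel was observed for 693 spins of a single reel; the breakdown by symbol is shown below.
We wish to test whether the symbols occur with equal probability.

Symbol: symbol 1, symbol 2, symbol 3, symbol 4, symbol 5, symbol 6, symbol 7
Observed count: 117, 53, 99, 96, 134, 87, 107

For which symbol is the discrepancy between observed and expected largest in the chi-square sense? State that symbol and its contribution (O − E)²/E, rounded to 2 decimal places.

Under H₀ each category has probability 1/7, so each expected count is 693/7 = 99.
symbol 1: (117 − 99)²/99 = 324/99 = 3.273
symbol 2: (53 − 99)²/99 = 2116/99 = 21.374
symbol 3: (99 − 99)²/99 = 0/99 = 0.000
symbol 4: (96 − 99)²/99 = 9/99 = 0.091
symbol 5: (134 − 99)²/99 = 1225/99 = 12.374
symbol 6: (87 − 99)²/99 = 144/99 = 1.455
symbol 7: (107 − 99)²/99 = 64/99 = 0.646
The largest term is for symbol 2: 21.37.

symbol 2, 21.37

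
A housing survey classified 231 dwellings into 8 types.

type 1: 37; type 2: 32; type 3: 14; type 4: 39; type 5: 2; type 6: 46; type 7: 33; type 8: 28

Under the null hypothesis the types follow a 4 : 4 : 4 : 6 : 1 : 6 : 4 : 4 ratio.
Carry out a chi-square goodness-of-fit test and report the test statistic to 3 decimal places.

15.524

Ratio total = 33. Expected counts: 231×4/33 = 28, 231×4/33 = 28, 231×4/33 = 28, 231×6/33 = 42, 231×1/33 = 7, 231×6/33 = 42, 231×4/33 = 28, 231×4/33 = 28.
type 1: (37 − 28)²/28 = 81/28 = 2.8929
type 2: (32 − 28)²/28 = 16/28 = 0.5714
type 3: (14 − 28)²/28 = 196/28 = 7.0000
type 4: (39 − 42)²/42 = 9/42 = 0.2143
type 5: (2 − 7)²/7 = 25/7 = 3.5714
type 6: (46 − 42)²/42 = 16/42 = 0.3810
type 7: (33 − 28)²/28 = 25/28 = 0.8929
type 8: (28 − 28)²/28 = 0/28 = 0.0000
Sum = 15.524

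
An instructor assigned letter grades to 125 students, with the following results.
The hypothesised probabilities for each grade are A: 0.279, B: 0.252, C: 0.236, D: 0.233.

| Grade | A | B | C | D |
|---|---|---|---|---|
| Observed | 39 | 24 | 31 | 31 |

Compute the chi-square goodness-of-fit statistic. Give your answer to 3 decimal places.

2.471

Expected counts E_i = n·p_i: 125×0.279 = 34.875, 125×0.252 = 31.5, 125×0.236 = 29.5, 125×0.233 = 29.125.
A: (39 − 34.875)²/34.875 = 17.015625/34.875 = 0.4879
B: (24 − 31.5)²/31.5 = 56.25/31.5 = 1.7857
C: (31 − 29.5)²/29.5 = 2.25/29.5 = 0.0763
D: (31 − 29.125)²/29.125 = 3.515625/29.125 = 0.1207
Sum = 2.471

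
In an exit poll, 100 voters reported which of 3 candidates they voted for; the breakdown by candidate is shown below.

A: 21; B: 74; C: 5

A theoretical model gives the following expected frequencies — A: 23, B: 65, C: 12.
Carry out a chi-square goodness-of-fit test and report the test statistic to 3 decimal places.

5.503

A: (21 − 23)²/23 = 4/23 = 0.1739
B: (74 − 65)²/65 = 81/65 = 1.2462
C: (5 − 12)²/12 = 49/12 = 4.0833
Sum = 5.503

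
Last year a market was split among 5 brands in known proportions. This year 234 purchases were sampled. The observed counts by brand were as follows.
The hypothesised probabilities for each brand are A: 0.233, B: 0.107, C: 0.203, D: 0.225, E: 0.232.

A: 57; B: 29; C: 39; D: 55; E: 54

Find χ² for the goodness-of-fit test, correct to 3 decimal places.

2.368

Expected counts E_i = n·p_i: 234×0.233 = 54.522, 234×0.107 = 25.038, 234×0.203 = 47.502, 234×0.225 = 52.65, 234×0.232 = 54.288.
cat         O        E   (O−E)²/E
A          57   54.522     0.1126
B          29   25.038     0.6269
C          39   47.502     1.5217
D          55    52.65     0.1049
E          54   54.288     0.0015
Sum = 2.368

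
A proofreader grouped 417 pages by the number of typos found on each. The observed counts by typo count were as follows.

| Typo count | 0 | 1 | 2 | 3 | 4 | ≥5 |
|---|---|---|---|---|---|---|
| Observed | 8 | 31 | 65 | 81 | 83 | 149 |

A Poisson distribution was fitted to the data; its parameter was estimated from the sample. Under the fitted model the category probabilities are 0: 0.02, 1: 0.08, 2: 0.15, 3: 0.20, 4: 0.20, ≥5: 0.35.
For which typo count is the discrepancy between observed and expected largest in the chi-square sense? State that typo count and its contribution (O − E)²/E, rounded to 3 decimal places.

Expected counts E_i = n·p_i: 417×0.02 = 8.34, 417×0.08 = 33.36, 417×0.15 = 62.55, 417×0.20 = 83.4, 417×0.20 = 83.4, 417×0.35 = 145.95.
cat         O        E   (O−E)²/E
0           8     8.34     0.0139
1          31    33.36     0.1670
2          65    62.55     0.0960
3          81     83.4     0.0691
4          83     83.4     0.0019
≥5        149   145.95     0.0637
The largest term is for 1: 0.167.

1, 0.167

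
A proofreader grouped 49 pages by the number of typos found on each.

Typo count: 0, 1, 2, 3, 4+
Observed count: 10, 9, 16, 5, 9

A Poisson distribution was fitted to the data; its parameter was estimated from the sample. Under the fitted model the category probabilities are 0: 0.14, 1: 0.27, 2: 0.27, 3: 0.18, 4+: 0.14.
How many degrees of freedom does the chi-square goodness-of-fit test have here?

There are k = 5 categories and 1 parameter estimated from the data, so df = 5 − 1 − 1 = 3.

3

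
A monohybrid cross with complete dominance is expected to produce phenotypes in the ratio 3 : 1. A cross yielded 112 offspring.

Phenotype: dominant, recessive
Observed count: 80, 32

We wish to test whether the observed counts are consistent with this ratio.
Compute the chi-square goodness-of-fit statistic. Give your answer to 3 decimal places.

0.762

Ratio total = 4. Expected counts: 112×3/4 = 84, 112×1/4 = 28.
dominant: (80 − 84)²/84 = 16/84 = 0.1905
recessive: (32 − 28)²/28 = 16/28 = 0.5714
Sum = 0.762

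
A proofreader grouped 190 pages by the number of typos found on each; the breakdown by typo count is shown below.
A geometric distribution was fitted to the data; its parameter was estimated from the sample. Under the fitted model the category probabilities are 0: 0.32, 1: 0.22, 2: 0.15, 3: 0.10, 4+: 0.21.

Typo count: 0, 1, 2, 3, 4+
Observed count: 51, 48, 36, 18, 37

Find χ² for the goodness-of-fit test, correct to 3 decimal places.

Expected counts E_i = n·p_i: 190×0.32 = 60.8, 190×0.22 = 41.8, 190×0.15 = 28.5, 190×0.10 = 19, 190×0.21 = 39.9.
0: (51 − 60.8)²/60.8 = 96.04/60.8 = 1.5796
1: (48 − 41.8)²/41.8 = 38.44/41.8 = 0.9196
2: (36 − 28.5)²/28.5 = 56.25/28.5 = 1.9737
3: (18 − 19)²/19 = 1/19 = 0.0526
4+: (37 − 39.9)²/39.9 = 8.41/39.9 = 0.2108
Sum = 4.736

4.736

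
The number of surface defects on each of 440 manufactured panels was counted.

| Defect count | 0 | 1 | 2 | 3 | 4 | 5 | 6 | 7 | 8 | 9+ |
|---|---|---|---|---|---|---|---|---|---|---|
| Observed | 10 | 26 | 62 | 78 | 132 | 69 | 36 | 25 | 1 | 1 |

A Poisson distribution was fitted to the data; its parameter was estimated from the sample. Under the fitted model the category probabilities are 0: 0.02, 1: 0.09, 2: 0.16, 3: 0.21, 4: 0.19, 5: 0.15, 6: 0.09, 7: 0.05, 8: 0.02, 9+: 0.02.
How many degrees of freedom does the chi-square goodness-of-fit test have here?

There are k = 10 categories and 1 parameter estimated from the data, so df = 10 − 1 − 1 = 8.

8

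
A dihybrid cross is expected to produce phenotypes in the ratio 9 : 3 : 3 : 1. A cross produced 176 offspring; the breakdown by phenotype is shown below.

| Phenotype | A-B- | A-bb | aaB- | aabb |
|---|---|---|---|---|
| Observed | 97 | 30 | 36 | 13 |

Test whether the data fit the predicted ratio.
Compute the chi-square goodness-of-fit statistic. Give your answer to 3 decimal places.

Ratio total = 16. Expected counts: 176×9/16 = 99, 176×3/16 = 33, 176×3/16 = 33, 176×1/16 = 11.
χ² = (97−99)²/99 + (30−33)²/33 + (36−33)²/33 + (13−11)²/11
   = 0.0404 + 0.2727 + 0.2727 + 0.3636
Sum = 0.949

0.949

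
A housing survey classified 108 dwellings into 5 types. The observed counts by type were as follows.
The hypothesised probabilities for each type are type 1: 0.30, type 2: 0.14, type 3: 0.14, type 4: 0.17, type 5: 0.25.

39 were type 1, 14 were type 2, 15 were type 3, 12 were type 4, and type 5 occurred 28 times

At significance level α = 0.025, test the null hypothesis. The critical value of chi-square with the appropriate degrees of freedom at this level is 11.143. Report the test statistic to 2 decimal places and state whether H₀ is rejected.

Expected counts E_i = n·p_i: 108×0.30 = 32.4, 108×0.14 = 15.12, 108×0.14 = 15.12, 108×0.17 = 18.36, 108×0.25 = 27.
type 1: (39 − 32.4)²/32.4 = 43.56/32.4 = 1.344
type 2: (14 − 15.12)²/15.12 = 1.2544/15.12 = 0.083
type 3: (15 − 15.12)²/15.12 = 0.0144/15.12 = 0.001
type 4: (12 − 18.36)²/18.36 = 40.4496/18.36 = 2.203
type 5: (28 − 27)²/27 = 1/27 = 0.037
Sum = 3.67
df = 4. Since 3.67 < 11.143, we do not reject H₀.

3.67; do not reject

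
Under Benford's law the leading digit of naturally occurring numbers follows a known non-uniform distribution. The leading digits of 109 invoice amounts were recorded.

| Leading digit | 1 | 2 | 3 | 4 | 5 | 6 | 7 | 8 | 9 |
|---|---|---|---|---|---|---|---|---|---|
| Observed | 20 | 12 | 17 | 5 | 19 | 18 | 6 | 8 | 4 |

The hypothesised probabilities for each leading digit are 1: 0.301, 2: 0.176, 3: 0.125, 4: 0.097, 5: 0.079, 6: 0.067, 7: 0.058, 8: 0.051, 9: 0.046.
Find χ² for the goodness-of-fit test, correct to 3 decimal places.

40.960

Expected counts E_i = n·p_i: 109×0.301 = 32.809, 109×0.176 = 19.184, 109×0.125 = 13.625, 109×0.097 = 10.573, 109×0.079 = 8.611, 109×0.067 = 7.303, 109×0.058 = 6.322, 109×0.051 = 5.559, 109×0.046 = 5.014.
χ² = (20−32.809)²/32.809 + (12−19.184)²/19.184 + (17−13.625)²/13.625 + (5−10.573)²/10.573 + (19−8.611)²/8.611 + (18−7.303)²/7.303 + (6−6.322)²/6.322 + (8−5.559)²/5.559 + (4−5.014)²/5.014
   = 5.0008 + 2.6903 + 0.8360 + 2.9375 + 12.5341 + 15.6683 + 0.0164 + 1.0719 + 0.2051
Sum = 40.960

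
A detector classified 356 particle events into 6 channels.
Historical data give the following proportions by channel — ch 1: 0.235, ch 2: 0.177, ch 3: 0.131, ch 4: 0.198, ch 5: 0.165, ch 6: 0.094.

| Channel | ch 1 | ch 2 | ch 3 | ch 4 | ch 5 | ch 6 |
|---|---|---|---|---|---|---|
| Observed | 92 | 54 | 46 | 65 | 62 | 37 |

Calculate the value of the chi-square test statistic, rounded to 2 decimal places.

3.11

Expected counts E_i = n·p_i: 356×0.235 = 83.66, 356×0.177 = 63.012, 356×0.131 = 46.636, 356×0.198 = 70.488, 356×0.165 = 58.74, 356×0.094 = 33.464.
χ² = (92−83.66)²/83.66 + (54−63.012)²/63.012 + (46−46.636)²/46.636 + (65−70.488)²/70.488 + (62−58.74)²/58.74 + (37−33.464)²/33.464
   = 0.831 + 1.289 + 0.009 + 0.427 + 0.181 + 0.374
Sum = 3.11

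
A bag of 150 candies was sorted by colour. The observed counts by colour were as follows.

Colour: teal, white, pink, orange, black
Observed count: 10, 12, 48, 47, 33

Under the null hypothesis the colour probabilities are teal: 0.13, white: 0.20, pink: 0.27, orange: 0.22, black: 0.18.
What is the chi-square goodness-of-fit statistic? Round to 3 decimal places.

24.090

Expected counts E_i = n·p_i: 150×0.13 = 19.5, 150×0.20 = 30, 150×0.27 = 40.5, 150×0.22 = 33, 150×0.18 = 27.
χ² = (10−19.5)²/19.5 + (12−30)²/30 + (48−40.5)²/40.5 + (47−33)²/33 + (33−27)²/27
   = 4.6282 + 10.8000 + 1.3889 + 5.9394 + 1.3333
Sum = 24.090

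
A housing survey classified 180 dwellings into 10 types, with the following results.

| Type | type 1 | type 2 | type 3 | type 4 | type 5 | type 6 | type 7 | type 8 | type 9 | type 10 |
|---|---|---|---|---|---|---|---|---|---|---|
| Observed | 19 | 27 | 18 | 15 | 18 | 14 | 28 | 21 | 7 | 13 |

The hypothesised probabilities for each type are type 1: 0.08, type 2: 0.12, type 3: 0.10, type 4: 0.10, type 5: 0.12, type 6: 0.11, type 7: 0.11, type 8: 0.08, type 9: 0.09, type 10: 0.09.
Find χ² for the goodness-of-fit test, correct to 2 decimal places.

Expected counts E_i = n·p_i: 180×0.08 = 14.4, 180×0.12 = 21.6, 180×0.10 = 18, 180×0.10 = 18, 180×0.12 = 21.6, 180×0.11 = 19.8, 180×0.11 = 19.8, 180×0.08 = 14.4, 180×0.09 = 16.2, 180×0.09 = 16.2.
cat          O        E   (O−E)²/E
type 1      19     14.4      1.469
type 2      27     21.6      1.350
type 3      18       18      0.000
type 4      15       18      0.500
type 5      18     21.6      0.600
type 6      14     19.8      1.699
type 7      28     19.8      3.396
type 8      21     14.4      3.025
type 9       7     16.2      5.225
type 10     13     16.2      0.632
Sum = 17.90

17.90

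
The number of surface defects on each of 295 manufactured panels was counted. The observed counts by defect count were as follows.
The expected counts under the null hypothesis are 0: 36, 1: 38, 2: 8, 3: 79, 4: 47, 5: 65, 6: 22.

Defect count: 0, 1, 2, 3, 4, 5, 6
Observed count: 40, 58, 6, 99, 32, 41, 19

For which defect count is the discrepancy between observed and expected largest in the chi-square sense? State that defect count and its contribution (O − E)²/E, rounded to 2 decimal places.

cat         O        E   (O−E)²/E
0          40       36      0.444
1          58       38     10.526
2           6        8      0.500
3          99       79      5.063
4          32       47      4.787
5          41       65      8.862
6          19       22      0.409
The largest term is for 1: 10.53.

1, 10.53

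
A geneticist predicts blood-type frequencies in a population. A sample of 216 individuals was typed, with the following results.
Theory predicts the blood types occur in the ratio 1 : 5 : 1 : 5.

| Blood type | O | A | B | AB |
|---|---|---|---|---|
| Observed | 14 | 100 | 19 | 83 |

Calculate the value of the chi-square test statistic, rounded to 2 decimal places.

2.60

Ratio total = 12. Expected counts: 216×1/12 = 18, 216×5/12 = 90, 216×1/12 = 18, 216×5/12 = 90.
O: (14 − 18)²/18 = 16/18 = 0.889
A: (100 − 90)²/90 = 100/90 = 1.111
B: (19 − 18)²/18 = 1/18 = 0.056
AB: (83 − 90)²/90 = 49/90 = 0.544
Sum = 2.60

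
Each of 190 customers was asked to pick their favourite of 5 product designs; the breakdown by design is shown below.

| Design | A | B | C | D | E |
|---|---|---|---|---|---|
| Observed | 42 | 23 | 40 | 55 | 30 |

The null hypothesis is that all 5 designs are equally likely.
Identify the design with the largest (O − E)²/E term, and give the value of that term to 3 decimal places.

Under H₀ each category has probability 1/5, so each expected count is 190/5 = 38.
cat         O        E   (O−E)²/E
A          42       38     0.4211
B          23       38     5.9211
C          40       38     0.1053
D          55       38     7.6053
E          30       38     1.6842
The largest term is for D: 7.605.

D, 7.605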